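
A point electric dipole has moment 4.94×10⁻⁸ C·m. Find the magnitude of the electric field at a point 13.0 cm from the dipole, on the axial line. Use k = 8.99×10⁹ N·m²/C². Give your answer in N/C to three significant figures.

E ≈ 4.04×10⁵ N/C

On the dipole axis E = 2kp/r³.
E = 2·(8.99×10⁹)(4.94×10⁻⁸) / (0.130)³ = 4.043×10⁵ N/C.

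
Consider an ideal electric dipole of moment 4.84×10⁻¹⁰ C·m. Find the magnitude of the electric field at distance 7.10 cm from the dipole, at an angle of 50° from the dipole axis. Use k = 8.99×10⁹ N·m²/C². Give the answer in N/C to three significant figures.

E ≈ 1.82×10⁴ N/C

At angle θ the dipole field magnitude is E = (kp/r³)·√(1 + 3cos²θ).
kp/r³ = (8.99×10⁹)(4.84×10⁻¹⁰) / (0.0710)³ = 1.216×10⁴ N/C.
√(1 + 3cos²50°) = √(1 + 3·0.4132) = √2.2395 ≈ 1.4965.
E ≈ 1.216×10⁴ × 1.497 = 1.819×10⁴ N/C.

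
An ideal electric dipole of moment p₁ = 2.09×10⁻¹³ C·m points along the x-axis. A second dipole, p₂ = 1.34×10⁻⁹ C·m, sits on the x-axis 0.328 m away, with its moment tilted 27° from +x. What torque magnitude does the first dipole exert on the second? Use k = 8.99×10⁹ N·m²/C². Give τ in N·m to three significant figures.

τ ≈ 6.48×10⁻¹¹ N·m

The second dipole sits on the axis of the first, so the field there is axial: E₁ = 2kp₁/r³ along +x.
E₁ = 2(8.99×10⁹)(2.09×10⁻¹³)/(0.328)³ = 0.1065 N/C.
Torque on the second dipole: τ = p₂ E₁ sinθ.
τ = (1.34×10⁻⁹)(0.1065)·sin27° = 6.478×10⁻¹¹ N·m.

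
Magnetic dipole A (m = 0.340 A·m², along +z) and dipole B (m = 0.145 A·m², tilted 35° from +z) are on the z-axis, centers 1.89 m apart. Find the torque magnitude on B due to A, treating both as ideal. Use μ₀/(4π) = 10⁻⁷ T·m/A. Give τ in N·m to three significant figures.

Dipole B is on the axis of dipole A, so B₁ there is axial: B₁ = (μ₀/4π)·2m₁/r³ along +z.
B₁ = 2(10⁻⁷)(0.340)/(1.89)³ = 1.007×10⁻⁸ T.
τ = m₂ B₁ sinθ.
τ = (0.145)(1.007×10⁻⁸)·sin35° = 8.377×10⁻¹⁰ N·m.

τ ≈ 8.38×10⁻¹⁰ N·m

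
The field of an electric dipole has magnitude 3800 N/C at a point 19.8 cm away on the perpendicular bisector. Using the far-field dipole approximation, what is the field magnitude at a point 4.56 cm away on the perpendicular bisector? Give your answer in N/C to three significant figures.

E ≈ 3.11×10⁵ N/C

Dipole fields scale as 1/r³ in the far field; the geometry is the same at both points.
E₂ = E₁ · (r₁/r₂)³ = 3800 · (19.8/4.56)³.
(r₁/r₂)³ = (4.342)³ = 81.87.
E₂ ≈ 3.111×10⁵ N/C.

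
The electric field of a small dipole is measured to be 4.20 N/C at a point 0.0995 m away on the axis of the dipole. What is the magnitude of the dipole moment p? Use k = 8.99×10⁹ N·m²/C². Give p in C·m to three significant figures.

p ≈ 2.30×10⁻¹³ C·m

On axis E = 2kp/r³, so p = Er³/(2k).
p = (4.20)·(0.0995)³ / (2·8.99×10⁹) = 2.301×10⁻¹³ C·m.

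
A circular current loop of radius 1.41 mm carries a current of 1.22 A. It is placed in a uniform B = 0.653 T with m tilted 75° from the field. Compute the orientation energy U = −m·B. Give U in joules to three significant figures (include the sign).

U ≈ -1.29×10⁻⁶ J

Magnetic moment m = IA = Iπa² = (1.22)·π·(0.00141)² = 7.62×10⁻⁶ A·m².
U = −m·B = −mB cosθ.
U = −(7.62×10⁻⁶)(0.653)·cos75° = -1.288×10⁻⁶ J.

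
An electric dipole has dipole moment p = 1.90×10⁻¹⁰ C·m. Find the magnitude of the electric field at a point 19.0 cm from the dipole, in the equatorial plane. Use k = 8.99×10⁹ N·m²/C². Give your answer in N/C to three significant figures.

On the perpendicular bisector E = kp/r³ (half the axial value at the same distance).
E = (8.99×10⁹)(1.90×10⁻¹⁰) / (0.190)³ = 249.0 N/C.

E ≈ 249 N/C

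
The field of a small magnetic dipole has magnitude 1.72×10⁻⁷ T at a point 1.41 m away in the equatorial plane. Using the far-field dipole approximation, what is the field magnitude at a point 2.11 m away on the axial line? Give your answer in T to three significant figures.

B ≈ 1.03×10⁻⁷ T

Dipole fields scale as 1/r³ in the far field.
The axial field is twice the equatorial field at the same r, so the geometry factor is 2/1.
B₂ = B₁ · (2/1) · (r₁/r₂)³ = 1.72×10⁻⁷ · 2 · (1.41/2.11)³.
(r₁/r₂)³ = (0.6682)³ = 0.2984.
B₂ ≈ 1.027×10⁻⁷ T.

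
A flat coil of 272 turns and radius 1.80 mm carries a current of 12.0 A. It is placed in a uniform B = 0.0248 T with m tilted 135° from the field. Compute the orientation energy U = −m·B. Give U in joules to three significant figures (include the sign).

U ≈ 5.83×10⁻⁴ J

m = NIA = NIπa² = 272·(12.0)·π·(0.00180)² = 0.03322 A·m².
U = −m·B = −mB cosθ.
U = −(0.03322)(0.0248)·cos135° = 5.826×10⁻⁴ J.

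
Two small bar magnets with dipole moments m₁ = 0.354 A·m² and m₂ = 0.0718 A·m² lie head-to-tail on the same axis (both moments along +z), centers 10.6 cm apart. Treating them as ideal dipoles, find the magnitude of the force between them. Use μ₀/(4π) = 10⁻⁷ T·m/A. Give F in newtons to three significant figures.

F ≈ 1.21×10⁻⁴ N

On-axis B of dipole 1: B = (μ₀/4π)·2m₁/r³. Force on dipole 2: F = m₂·dB/dr.
dB/dr = −(μ₀/4π)·6m₁/r⁴, so |F| = (μ₀/4π)·6m₁m₂/r⁴.
F = 6(10⁻⁷)(0.354)(0.0718)/(0.106)⁴ = 1.208×10⁻⁴ N.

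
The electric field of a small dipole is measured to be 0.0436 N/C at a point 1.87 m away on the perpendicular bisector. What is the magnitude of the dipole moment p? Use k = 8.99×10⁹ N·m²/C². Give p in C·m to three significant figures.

p ≈ 3.17×10⁻¹¹ C·m

In the equatorial plane E = kp/r³, so p = Er³/(k).
p = (0.0436)·(1.87)³ / (8.99×10⁹) = 3.171×10⁻¹¹ C·m.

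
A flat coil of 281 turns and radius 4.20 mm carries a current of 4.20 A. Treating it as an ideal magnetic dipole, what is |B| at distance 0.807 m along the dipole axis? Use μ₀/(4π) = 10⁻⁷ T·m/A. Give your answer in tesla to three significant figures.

m = NIA = NIπa² = 281·(4.20)·π·(0.00420)² = 0.0654 A·m².
On axis B = (μ₀/4π)·2m/r³.
B = 2·(10⁻⁷)·(0.0654) / (0.807)³ = 2.489×10⁻⁸ T.

B ≈ 2.49×10⁻⁸ T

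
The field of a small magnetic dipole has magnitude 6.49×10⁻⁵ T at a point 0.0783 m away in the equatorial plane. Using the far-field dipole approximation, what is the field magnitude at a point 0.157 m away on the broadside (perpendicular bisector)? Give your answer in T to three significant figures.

Dipole fields scale as 1/r³ in the far field; the geometry is the same at both points.
B₂ = B₁ · (r₁/r₂)³ = 6.49×10⁻⁵ · (0.0783/0.157)³.
(r₁/r₂)³ = (0.4987)³ = 0.124.
B₂ ≈ 8.051×10⁻⁶ T.

B ≈ 8.05×10⁻⁶ T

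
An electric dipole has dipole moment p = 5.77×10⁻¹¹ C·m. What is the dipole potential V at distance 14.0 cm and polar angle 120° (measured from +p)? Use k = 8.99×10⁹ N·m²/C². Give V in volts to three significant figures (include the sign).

V ≈ -13.2 V

The dipole potential is V = kp cosθ / r².
V = (8.99×10⁹)(5.77×10⁻¹¹)·cos120° / (0.140)² = -13.23 V.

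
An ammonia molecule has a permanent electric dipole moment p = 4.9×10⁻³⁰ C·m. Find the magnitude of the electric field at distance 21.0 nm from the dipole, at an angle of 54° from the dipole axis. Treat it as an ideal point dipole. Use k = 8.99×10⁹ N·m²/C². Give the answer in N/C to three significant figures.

At angle θ the dipole field magnitude is E = (kp/r³)·√(1 + 3cos²θ).
kp/r³ = (8.99×10⁹)(4.90×10⁻³⁰) / (2.10×10⁻⁸)³ = 4757 N/C.
√(1 + 3cos²54°) = √(1 + 3·0.3455) = √2.0365 ≈ 1.4271.
E ≈ 4757 × 1.427 = 6788 N/C.

E ≈ 6790 N/C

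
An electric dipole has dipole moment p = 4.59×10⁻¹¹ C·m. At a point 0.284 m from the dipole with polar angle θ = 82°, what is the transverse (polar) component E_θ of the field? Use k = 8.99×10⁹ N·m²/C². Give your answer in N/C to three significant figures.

For a dipole, E_θ = (kp sinθ)/r³.
kp/r³ = (8.99×10⁹)(4.59×10⁻¹¹)/(0.284)³ = 18.01 N/C.
E_θ = 18.01·sin82° = 17.84 N/C.

E_θ ≈ 17.8 N/C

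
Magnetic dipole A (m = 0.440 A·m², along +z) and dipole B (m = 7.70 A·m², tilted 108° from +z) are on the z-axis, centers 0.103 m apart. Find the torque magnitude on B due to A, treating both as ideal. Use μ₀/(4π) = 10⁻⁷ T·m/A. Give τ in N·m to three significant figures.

τ ≈ 5.90×10⁻⁴ N·m

Dipole B is on the axis of dipole A, so B₁ there is axial: B₁ = (μ₀/4π)·2m₁/r³ along +z.
B₁ = 2(10⁻⁷)(0.440)/(0.103)³ = 8.053×10⁻⁵ T.
τ = m₂ B₁ sinθ.
τ = (7.70)(8.053×10⁻⁵)·sin108° = 5.898×10⁻⁴ N·m.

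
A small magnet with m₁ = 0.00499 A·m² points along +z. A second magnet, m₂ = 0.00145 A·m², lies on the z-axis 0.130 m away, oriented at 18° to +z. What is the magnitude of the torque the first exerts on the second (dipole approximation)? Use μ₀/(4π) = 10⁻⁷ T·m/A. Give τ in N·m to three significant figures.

τ ≈ 2.04×10⁻¹⁰ N·m

Dipole B is on the axis of dipole A, so B₁ there is axial: B₁ = (μ₀/4π)·2m₁/r³ along +z.
B₁ = 2(10⁻⁷)(0.00499)/(0.130)³ = 4.543×10⁻⁷ T.
τ = m₂ B₁ sinθ.
τ = (0.00145)(4.543×10⁻⁷)·sin18° = 2.035×10⁻¹⁰ N·m.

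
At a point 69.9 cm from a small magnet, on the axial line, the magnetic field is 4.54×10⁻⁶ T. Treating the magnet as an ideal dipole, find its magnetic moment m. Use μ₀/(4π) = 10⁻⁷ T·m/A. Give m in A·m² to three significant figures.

m ≈ 7.75 A·m²

On axis B = (μ₀/4π)·2m/r³, so m = Br³·4π/(μ₀·2).
m = (4.54×10⁻⁶)·(0.699)³ / (2·10⁻⁷) = 7.753 A·m².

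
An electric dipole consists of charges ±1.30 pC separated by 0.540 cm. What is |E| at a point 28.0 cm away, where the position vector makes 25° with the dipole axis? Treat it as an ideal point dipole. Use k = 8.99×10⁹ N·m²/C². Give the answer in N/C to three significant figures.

Dipole moment p = qd = (1.30×10⁻¹² C)(0.00540 m) = 7.02×10⁻¹⁵ C·m.
At angle θ the dipole field magnitude is E = (kp/r³)·√(1 + 3cos²θ).
kp/r³ = (8.99×10⁹)(7.02×10⁻¹⁵) / (0.280)³ = 0.002875 N/C.
√(1 + 3cos²25°) = √(1 + 3·0.8214) = √3.4642 ≈ 1.8612.
E ≈ 0.002875 × 1.861 = 0.005351 N/C.

E ≈ 0.00535 N/C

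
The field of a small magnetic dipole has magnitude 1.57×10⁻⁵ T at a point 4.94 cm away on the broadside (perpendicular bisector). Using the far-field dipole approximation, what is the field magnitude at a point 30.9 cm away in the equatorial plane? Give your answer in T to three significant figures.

B ≈ 6.42×10⁻⁸ T

Dipole fields scale as 1/r³ in the far field; the geometry is the same at both points.
B₂ = B₁ · (r₁/r₂)³ = 1.57×10⁻⁵ · (4.94/30.9)³.
(r₁/r₂)³ = (0.1599)³ = 0.004086.
B₂ ≈ 6.415×10⁻⁸ T.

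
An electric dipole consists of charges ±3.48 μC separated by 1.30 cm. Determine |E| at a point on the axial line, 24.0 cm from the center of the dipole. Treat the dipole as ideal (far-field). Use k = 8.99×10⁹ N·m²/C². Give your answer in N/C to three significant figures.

Dipole moment p = qd = (3.48×10⁻⁶ C)(0.0130 m) = 4.524×10⁻⁸ C·m.
On the dipole axis E = 2kp/r³.
E = 2·(8.99×10⁹)(4.524×10⁻⁸) / (0.240)³ = 5.884×10⁴ N/C.

E ≈ 5.88×10⁴ N/C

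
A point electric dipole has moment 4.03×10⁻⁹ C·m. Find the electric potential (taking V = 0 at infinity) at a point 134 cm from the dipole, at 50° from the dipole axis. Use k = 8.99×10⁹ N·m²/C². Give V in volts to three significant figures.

The dipole potential is V = kp cosθ / r².
V = (8.99×10⁹)(4.03×10⁻⁹)·cos50° / (1.34)² = 12.97 V.

V ≈ 13.0 V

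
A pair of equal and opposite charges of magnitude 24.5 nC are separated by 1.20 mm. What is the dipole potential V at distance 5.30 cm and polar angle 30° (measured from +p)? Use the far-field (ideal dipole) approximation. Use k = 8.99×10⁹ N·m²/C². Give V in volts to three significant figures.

Dipole moment p = qd = (2.45×10⁻⁸ C)(0.00120 m) = 2.94×10⁻¹¹ C·m.
The dipole potential is V = kp cosθ / r².
V = (8.99×10⁹)(2.94×10⁻¹¹)·cos30° / (0.0530)² = 81.49 V.

V ≈ 81.5 V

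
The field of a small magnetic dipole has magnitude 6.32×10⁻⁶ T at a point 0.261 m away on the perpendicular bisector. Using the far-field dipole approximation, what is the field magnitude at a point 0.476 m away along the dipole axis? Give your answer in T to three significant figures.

B ≈ 2.08×10⁻⁶ T

Dipole fields scale as 1/r³ in the far field.
The axial field is twice the equatorial field at the same r, so the geometry factor is 2/1.
B₂ = B₁ · (2/1) · (r₁/r₂)³ = 6.32×10⁻⁶ · 2 · (0.261/0.476)³.
(r₁/r₂)³ = (0.5483)³ = 0.1649.
B₂ ≈ 2.084×10⁻⁶ T.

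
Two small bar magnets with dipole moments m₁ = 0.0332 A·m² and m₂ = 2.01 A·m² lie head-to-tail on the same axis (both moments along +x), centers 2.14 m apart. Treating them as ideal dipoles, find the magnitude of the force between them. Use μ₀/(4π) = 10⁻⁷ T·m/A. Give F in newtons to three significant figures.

F ≈ 1.91×10⁻⁹ N

On-axis B of dipole 1: B = (μ₀/4π)·2m₁/r³. Force on dipole 2: F = m₂·dB/dr.
dB/dr = −(μ₀/4π)·6m₁/r⁴, so |F| = (μ₀/4π)·6m₁m₂/r⁴.
F = 6(10⁻⁷)(0.0332)(2.01)/(2.14)⁴ = 1.909×10⁻⁹ N.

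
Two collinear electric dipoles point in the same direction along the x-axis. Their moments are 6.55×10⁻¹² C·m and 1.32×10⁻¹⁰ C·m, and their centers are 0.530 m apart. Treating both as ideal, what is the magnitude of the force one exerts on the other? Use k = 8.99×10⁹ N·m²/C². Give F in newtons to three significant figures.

On-axis field of dipole 1 at distance r: E = 2kp₁/r³. Force on dipole 2 is F = p₂·dE/dr (gradient along axis).
dE/dr = −6kp₁/r⁴, so |F| = 6kp₁p₂/r⁴ (attractive for aligned moments).
F = 6(8.99×10⁹)(6.55×10⁻¹²)(1.32×10⁻¹⁰)/(0.530)⁴ = 5.910×10⁻¹⁰ N.

F ≈ 5.91×10⁻¹⁰ N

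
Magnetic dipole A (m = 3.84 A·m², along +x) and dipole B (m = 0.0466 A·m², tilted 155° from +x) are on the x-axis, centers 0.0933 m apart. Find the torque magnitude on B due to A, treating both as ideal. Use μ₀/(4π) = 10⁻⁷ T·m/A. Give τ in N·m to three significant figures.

τ ≈ 1.86×10⁻⁵ N·m

Dipole B is on the axis of dipole A, so B₁ there is axial: B₁ = (μ₀/4π)·2m₁/r³ along +x.
B₁ = 2(10⁻⁷)(3.84)/(0.0933)³ = 9.456×10⁻⁴ T.
τ = m₂ B₁ sinθ.
τ = (0.0466)(9.456×10⁻⁴)·sin155° = 1.862×10⁻⁵ N·m.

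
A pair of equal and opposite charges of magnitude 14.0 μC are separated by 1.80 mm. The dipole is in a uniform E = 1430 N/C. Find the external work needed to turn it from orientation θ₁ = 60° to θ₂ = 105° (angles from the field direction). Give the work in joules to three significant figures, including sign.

W ≈ 2.73×10⁻⁵ J

Dipole moment p = qd = (1.40×10⁻⁵ C)(0.00180 m) = 2.52×10⁻⁸ C·m.
W_ext = ΔU = U(θ₂) − U(θ₁) = −pE cosθ₂ − (−pE cosθ₁) = pE(cosθ₁ − cosθ₂).
W = (2.52×10⁻⁸)(1430)·(cos60° − cos105°) = (3.604×10⁻⁵)·(+0.7588) = 2.734×10⁻⁵ J.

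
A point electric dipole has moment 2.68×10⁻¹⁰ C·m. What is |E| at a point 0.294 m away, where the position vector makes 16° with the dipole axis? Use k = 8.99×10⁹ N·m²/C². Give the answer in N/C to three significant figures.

At angle θ the dipole field magnitude is E = (kp/r³)·√(1 + 3cos²θ).
kp/r³ = (8.99×10⁹)(2.68×10⁻¹⁰) / (0.294)³ = 94.81 N/C.
√(1 + 3cos²16°) = √(1 + 3·0.9240) = √3.7721 ≈ 1.9422.
E ≈ 94.81 × 1.942 = 184.1 N/C.

E ≈ 184 N/C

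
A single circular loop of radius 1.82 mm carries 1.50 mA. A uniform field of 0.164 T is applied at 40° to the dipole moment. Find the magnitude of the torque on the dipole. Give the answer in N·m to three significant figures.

τ ≈ 1.65×10⁻⁹ N·m

Magnetic moment m = IA = Iπa² = (0.00150)·π·(0.00182)² = 1.561×10⁻⁸ A·m².
Torque on a magnetic dipole: τ = mB sinθ.
τ = (1.561×10⁻⁸)(0.164)·sin40° = 1.646×10⁻⁹ N·m.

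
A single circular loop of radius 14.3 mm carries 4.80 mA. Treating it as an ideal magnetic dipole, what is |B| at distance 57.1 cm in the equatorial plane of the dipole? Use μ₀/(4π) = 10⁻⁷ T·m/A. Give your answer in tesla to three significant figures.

B ≈ 1.66×10⁻¹² T

Magnetic moment m = IA = Iπa² = (0.00480)·π·(0.0143)² = 3.084×10⁻⁶ A·m².
In the equatorial plane B = (μ₀/4π)·m/r³ (half the axial value).
B = (10⁻⁷)·(3.084×10⁻⁶) / (0.571)³ = 1.657×10⁻¹² T.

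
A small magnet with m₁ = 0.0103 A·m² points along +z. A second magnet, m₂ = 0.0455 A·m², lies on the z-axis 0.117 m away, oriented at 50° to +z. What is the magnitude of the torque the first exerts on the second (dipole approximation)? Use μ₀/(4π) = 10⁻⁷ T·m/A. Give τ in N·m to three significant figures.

Dipole B is on the axis of dipole A, so B₁ there is axial: B₁ = (μ₀/4π)·2m₁/r³ along +z.
B₁ = 2(10⁻⁷)(0.0103)/(0.117)³ = 1.286×10⁻⁶ T.
τ = m₂ B₁ sinθ.
τ = (0.0455)(1.286×10⁻⁶)·sin50° = 4.483×10⁻⁸ N·m.

τ ≈ 4.48×10⁻⁸ N·m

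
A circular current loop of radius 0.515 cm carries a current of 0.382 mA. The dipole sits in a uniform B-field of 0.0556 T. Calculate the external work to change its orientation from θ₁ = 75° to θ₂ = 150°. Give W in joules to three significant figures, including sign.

W ≈ 1.99×10⁻⁹ J

Magnetic moment m = IA = Iπa² = (3.82×10⁻⁴)·π·(0.00515)² = 3.183×10⁻⁸ A·m².
W_ext = ΔU = −mB cosθ₂ + mB cosθ₁ = mB(cosθ₁ − cosθ₂).
W = (3.183×10⁻⁸)(0.0556)·(cos75° − cos150°) = (1.770×10⁻⁹)·(+1.1248) = 1.991×10⁻⁹ J.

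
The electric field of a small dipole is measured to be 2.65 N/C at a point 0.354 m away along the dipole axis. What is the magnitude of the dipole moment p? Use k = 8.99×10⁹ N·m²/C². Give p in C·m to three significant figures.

On axis E = 2kp/r³, so p = Er³/(2k).
p = (2.65)·(0.354)³ / (2·8.99×10⁹) = 6.538×10⁻¹² C·m.

p ≈ 6.54×10⁻¹² C·m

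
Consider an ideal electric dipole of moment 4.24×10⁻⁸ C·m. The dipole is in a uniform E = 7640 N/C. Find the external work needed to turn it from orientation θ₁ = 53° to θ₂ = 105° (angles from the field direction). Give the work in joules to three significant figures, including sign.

W ≈ 2.79×10⁻⁴ J

W_ext = ΔU = U(θ₂) − U(θ₁) = −pE cosθ₂ − (−pE cosθ₁) = pE(cosθ₁ − cosθ₂).
W = (4.24×10⁻⁸)(7640)·(cos53° − cos105°) = (3.239×10⁻⁴)·(+0.8606) = 2.788×10⁻⁴ J.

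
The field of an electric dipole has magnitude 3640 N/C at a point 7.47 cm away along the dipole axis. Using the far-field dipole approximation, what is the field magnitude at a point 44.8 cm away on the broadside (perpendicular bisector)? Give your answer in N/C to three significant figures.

E ≈ 8.44 N/C

Dipole fields scale as 1/r³ in the far field.
The axial field is twice the equatorial field at the same r, so the geometry factor is 1/2.
E₂ = E₁ · (1/2) · (r₁/r₂)³ = 3640 · 0.5 · (7.47/44.8)³.
(r₁/r₂)³ = (0.1667)³ = 0.004636.
E₂ ≈ 8.437 N/C.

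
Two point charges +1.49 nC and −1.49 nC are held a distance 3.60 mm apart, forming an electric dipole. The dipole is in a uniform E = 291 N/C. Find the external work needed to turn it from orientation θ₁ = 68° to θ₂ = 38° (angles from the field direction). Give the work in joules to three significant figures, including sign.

Dipole moment p = qd = (1.49×10⁻⁹ C)(0.00360 m) = 5.364×10⁻¹² C·m.
W_ext = ΔU = U(θ₂) − U(θ₁) = −pE cosθ₂ − (−pE cosθ₁) = pE(cosθ₁ − cosθ₂).
W = (5.364×10⁻¹²)(291)·(cos68° − cos38°) = (1.561×10⁻⁹)·(-0.4134) = -6.453×10⁻¹⁰ J.

W ≈ -6.45×10⁻¹⁰ J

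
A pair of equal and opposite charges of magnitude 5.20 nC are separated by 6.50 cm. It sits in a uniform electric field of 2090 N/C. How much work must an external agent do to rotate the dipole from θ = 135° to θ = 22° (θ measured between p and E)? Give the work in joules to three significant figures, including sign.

Dipole moment p = qd = (5.20×10⁻⁹ C)(0.0650 m) = 3.38×10⁻¹⁰ C·m.
W_ext = ΔU = U(θ₂) − U(θ₁) = −pE cosθ₂ − (−pE cosθ₁) = pE(cosθ₁ − cosθ₂).
W = (3.38×10⁻¹⁰)(2090)·(cos135° − cos22°) = (7.064×10⁻⁷)·(-1.6343) = -1.154×10⁻⁶ J.

W ≈ -1.15×10⁻⁶ J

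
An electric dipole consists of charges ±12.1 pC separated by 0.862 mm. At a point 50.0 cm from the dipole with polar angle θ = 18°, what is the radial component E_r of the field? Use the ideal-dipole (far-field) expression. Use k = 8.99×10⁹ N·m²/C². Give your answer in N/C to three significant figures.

E_r ≈ 0.00143 N/C

Dipole moment p = qd = (1.21×10⁻¹¹ C)(8.62×10⁻⁴ m) = 1.043×10⁻¹⁴ C·m.
For a dipole, E_r = (2kp cosθ)/r³.
kp/r³ = (8.99×10⁹)(1.043×10⁻¹⁴)/(0.500)³ = 7.501×10⁻⁴ N/C.
E_r = 2·7.501×10⁻⁴·cos18° = 0.001427 N/C.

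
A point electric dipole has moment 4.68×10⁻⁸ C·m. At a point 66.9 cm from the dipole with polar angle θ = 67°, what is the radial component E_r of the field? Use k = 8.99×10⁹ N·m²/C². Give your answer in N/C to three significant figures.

For a dipole, E_r = (2kp cosθ)/r³.
kp/r³ = (8.99×10⁹)(4.68×10⁻⁸)/(0.669)³ = 1405 N/C.
E_r = 2·1405·cos67° = 1098 N/C.

E_r ≈ 1100 N/C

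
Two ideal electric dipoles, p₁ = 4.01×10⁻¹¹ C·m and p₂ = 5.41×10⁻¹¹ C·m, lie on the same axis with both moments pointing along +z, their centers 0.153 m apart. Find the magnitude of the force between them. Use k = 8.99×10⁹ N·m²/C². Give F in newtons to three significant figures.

On-axis field of dipole 1 at distance r: E = 2kp₁/r³. Force on dipole 2 is F = p₂·dE/dr (gradient along axis).
dE/dr = −6kp₁/r⁴, so |F| = 6kp₁p₂/r⁴ (attractive for aligned moments).
F = 6(8.99×10⁹)(4.01×10⁻¹¹)(5.41×10⁻¹¹)/(0.153)⁴ = 2.135×10⁻⁷ N.

F ≈ 2.14×10⁻⁷ N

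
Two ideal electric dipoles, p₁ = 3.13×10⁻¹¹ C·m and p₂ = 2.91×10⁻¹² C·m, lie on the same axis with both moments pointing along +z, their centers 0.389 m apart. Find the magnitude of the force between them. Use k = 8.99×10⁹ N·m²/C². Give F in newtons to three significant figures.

F ≈ 2.15×10⁻¹⁰ N

On-axis field of dipole 1 at distance r: E = 2kp₁/r³. Force on dipole 2 is F = p₂·dE/dr (gradient along axis).
dE/dr = −6kp₁/r⁴, so |F| = 6kp₁p₂/r⁴ (attractive for aligned moments).
F = 6(8.99×10⁹)(3.13×10⁻¹¹)(2.91×10⁻¹²)/(0.389)⁴ = 2.146×10⁻¹⁰ N.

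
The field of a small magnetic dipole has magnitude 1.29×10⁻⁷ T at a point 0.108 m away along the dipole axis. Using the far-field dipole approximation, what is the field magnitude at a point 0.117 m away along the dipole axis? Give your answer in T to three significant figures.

B ≈ 1.01×10⁻⁷ T

Dipole fields scale as 1/r³ in the far field; the geometry is the same at both points.
B₂ = B₁ · (r₁/r₂)³ = 1.29×10⁻⁷ · (0.108/0.117)³.
(r₁/r₂)³ = (0.9231)³ = 0.7865.
B₂ ≈ 1.015×10⁻⁷ T.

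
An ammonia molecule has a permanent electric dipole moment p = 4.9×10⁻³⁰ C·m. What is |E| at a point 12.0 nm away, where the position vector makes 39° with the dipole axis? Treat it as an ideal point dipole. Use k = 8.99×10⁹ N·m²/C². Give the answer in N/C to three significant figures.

At angle θ the dipole field magnitude is E = (kp/r³)·√(1 + 3cos²θ).
kp/r³ = (8.99×10⁹)(4.90×10⁻³⁰) / (1.20×10⁻⁸)³ = 2.549×10⁴ N/C.
√(1 + 3cos²39°) = √(1 + 3·0.6040) = √2.8119 ≈ 1.6769.
E ≈ 2.549×10⁴ × 1.677 = 4.275×10⁴ N/C.

E ≈ 4.27×10⁴ N/C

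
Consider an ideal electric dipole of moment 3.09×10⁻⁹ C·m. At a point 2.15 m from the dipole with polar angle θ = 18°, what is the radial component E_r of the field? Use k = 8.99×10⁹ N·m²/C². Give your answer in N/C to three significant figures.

E_r ≈ 5.32 N/C

For a dipole, E_r = (2kp cosθ)/r³.
kp/r³ = (8.99×10⁹)(3.09×10⁻⁹)/(2.15)³ = 2.795 N/C.
E_r = 2·2.795·cos18° = 5.317 N/C.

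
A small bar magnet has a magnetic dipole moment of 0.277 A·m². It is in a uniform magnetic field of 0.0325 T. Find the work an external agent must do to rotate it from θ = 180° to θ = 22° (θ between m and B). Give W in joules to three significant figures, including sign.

W_ext = ΔU = −mB cosθ₂ + mB cosθ₁ = mB(cosθ₁ − cosθ₂).
W = (0.277)(0.0325)·(cos180° − cos22°) = (0.009003)·(-1.9272) = -0.01735 J.

W ≈ -0.0173 J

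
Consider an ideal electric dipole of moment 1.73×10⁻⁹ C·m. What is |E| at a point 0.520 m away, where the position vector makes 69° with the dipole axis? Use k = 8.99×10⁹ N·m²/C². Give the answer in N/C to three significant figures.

E ≈ 130 N/C

At angle θ the dipole field magnitude is E = (kp/r³)·√(1 + 3cos²θ).
kp/r³ = (8.99×10⁹)(1.73×10⁻⁹) / (0.520)³ = 110.6 N/C.
√(1 + 3cos²69°) = √(1 + 3·0.1284) = √1.3853 ≈ 1.1770.
E ≈ 110.6 × 1.177 = 130.2 N/C.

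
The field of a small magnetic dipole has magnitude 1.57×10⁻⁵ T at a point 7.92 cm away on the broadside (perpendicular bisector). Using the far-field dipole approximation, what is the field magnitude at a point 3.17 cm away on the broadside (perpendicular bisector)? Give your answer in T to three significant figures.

Dipole fields scale as 1/r³ in the far field; the geometry is the same at both points.
B₂ = B₁ · (r₁/r₂)³ = 1.57×10⁻⁵ · (7.92/3.17)³.
(r₁/r₂)³ = (2.498)³ = 15.6.
B₂ ≈ 2.448×10⁻⁴ T.

B ≈ 2.45×10⁻⁴ T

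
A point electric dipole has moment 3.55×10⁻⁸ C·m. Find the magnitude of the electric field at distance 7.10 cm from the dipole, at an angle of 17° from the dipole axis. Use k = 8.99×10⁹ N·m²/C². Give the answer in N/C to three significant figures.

At angle θ the dipole field magnitude is E = (kp/r³)·√(1 + 3cos²θ).
kp/r³ = (8.99×10⁹)(3.55×10⁻⁸) / (0.0710)³ = 8.917×10⁵ N/C.
√(1 + 3cos²17°) = √(1 + 3·0.9145) = √3.7436 ≈ 1.9348.
E ≈ 8.917×10⁵ × 1.935 = 1.725×10⁶ N/C.

E ≈ 1.73×10⁶ N/C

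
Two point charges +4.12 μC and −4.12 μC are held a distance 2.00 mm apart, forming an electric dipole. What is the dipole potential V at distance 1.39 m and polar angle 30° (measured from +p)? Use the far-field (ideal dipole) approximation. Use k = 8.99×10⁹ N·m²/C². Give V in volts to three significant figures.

Dipole moment p = qd = (4.12×10⁻⁶ C)(0.00200 m) = 8.24×10⁻⁹ C·m.
The dipole potential is V = kp cosθ / r².
V = (8.99×10⁹)(8.24×10⁻⁹)·cos30° / (1.39)² = 33.20 V.

V ≈ 33.2 V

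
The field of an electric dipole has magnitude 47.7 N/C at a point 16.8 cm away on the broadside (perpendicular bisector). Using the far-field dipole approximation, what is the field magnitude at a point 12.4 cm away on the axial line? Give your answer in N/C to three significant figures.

E ≈ 237 N/C

Dipole fields scale as 1/r³ in the far field.
The axial field is twice the equatorial field at the same r, so the geometry factor is 2/1.
E₂ = E₁ · (2/1) · (r₁/r₂)³ = 47.7 · 2 · (16.8/12.4)³.
(r₁/r₂)³ = (1.355)³ = 2.487.
E₂ ≈ 237.3 N/C.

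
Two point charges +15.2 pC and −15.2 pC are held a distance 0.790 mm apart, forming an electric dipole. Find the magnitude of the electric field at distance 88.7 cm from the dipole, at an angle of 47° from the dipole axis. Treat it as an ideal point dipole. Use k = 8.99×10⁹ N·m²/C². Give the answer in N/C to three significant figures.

E ≈ 2.39×10⁻⁴ N/C

Dipole moment p = qd = (1.52×10⁻¹¹ C)(7.90×10⁻⁴ m) = 1.201×10⁻¹⁴ C·m.
At angle θ the dipole field magnitude is E = (kp/r³)·√(1 + 3cos²θ).
kp/r³ = (8.99×10⁹)(1.201×10⁻¹⁴) / (0.887)³ = 1.547×10⁻⁴ N/C.
√(1 + 3cos²47°) = √(1 + 3·0.4651) = √2.3954 ≈ 1.5477.
E ≈ 1.547×10⁻⁴ × 1.548 = 2.395×10⁻⁴ N/C.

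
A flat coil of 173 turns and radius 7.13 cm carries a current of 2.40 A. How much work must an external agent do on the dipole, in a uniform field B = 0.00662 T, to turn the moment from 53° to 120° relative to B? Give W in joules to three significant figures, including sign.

m = NIA = NIπa² = 173·(2.40)·π·(0.0713)² = 6.631 A·m².
W_ext = ΔU = −mB cosθ₂ + mB cosθ₁ = mB(cosθ₁ − cosθ₂).
W = (6.631)(0.00662)·(cos53° − cos120°) = (0.04390)·(+1.1018) = 0.04837 J.

W ≈ 0.0484 J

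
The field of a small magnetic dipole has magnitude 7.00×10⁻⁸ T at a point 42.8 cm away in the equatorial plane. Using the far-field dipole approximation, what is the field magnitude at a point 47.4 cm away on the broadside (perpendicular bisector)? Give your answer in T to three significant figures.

B ≈ 5.15×10⁻⁸ T

Dipole fields scale as 1/r³ in the far field; the geometry is the same at both points.
B₂ = B₁ · (r₁/r₂)³ = 7.00×10⁻⁸ · (42.8/47.4)³.
(r₁/r₂)³ = (0.903)³ = 0.7362.
B₂ ≈ 5.153×10⁻⁸ T.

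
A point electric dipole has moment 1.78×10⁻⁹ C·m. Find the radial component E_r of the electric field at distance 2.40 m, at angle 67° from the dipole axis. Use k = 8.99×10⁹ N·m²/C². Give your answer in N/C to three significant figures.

For a dipole, E_r = (2kp cosθ)/r³.
kp/r³ = (8.99×10⁹)(1.78×10⁻⁹)/(2.40)³ = 1.158 N/C.
E_r = 2·1.158·cos67° = 0.9046 N/C.

E_r ≈ 0.905 N/C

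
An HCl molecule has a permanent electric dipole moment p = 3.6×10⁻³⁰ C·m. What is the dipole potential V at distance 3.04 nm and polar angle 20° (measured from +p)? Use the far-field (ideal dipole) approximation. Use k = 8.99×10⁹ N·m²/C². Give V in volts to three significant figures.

V ≈ 0.00329 V

The dipole potential is V = kp cosθ / r².
V = (8.99×10⁹)(3.60×10⁻³⁰)·cos20° / (3.04×10⁻⁹)² = 0.003291 V.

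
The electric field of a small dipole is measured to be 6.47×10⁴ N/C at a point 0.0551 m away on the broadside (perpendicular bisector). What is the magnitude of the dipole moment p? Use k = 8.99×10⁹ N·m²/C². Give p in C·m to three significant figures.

In the equatorial plane E = kp/r³, so p = Er³/(k).
p = (6.47×10⁴)·(0.0551)³ / (8.99×10⁹) = 1.204×10⁻⁹ C·m.

p ≈ 1.20×10⁻⁹ C·m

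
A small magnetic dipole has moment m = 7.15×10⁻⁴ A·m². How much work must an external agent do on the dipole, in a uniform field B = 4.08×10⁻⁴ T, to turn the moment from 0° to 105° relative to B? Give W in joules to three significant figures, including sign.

W_ext = ΔU = −mB cosθ₂ + mB cosθ₁ = mB(cosθ₁ − cosθ₂).
W = (7.15×10⁻⁴)(4.08×10⁻⁴)·(cos0° − cos105°) = (2.917×10⁻⁷)·(+1.2588) = 3.672×10⁻⁷ J.

W ≈ 3.67×10⁻⁷ J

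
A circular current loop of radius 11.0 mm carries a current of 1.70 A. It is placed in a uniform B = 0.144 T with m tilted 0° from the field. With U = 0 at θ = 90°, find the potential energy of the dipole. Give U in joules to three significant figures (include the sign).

U ≈ -9.31×10⁻⁵ J

Magnetic moment m = IA = Iπa² = (1.70)·π·(0.0110)² = 6.462×10⁻⁴ A·m².
U = −m·B = −mB cosθ.
U = −(6.462×10⁻⁴)(0.144)·cos0° = -9.305×10⁻⁵ J.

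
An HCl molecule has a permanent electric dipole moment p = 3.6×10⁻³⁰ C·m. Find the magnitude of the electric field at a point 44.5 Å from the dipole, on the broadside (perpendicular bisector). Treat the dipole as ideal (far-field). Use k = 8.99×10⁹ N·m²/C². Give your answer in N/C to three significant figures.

E ≈ 3.67×10⁵ N/C

In the equatorial plane E = kp/r³.
E = (8.99×10⁹)(3.60×10⁻³⁰) / (4.45×10⁻⁹)³ = 3.673×10⁵ N/C.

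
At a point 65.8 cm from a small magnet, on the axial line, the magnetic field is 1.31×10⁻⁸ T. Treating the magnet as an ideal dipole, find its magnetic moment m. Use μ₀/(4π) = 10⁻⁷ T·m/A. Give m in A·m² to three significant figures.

m ≈ 0.0187 A·m²

On axis B = (μ₀/4π)·2m/r³, so m = Br³·4π/(μ₀·2).
m = (1.31×10⁻⁸)·(0.658)³ / (2·10⁻⁷) = 0.01866 A·m².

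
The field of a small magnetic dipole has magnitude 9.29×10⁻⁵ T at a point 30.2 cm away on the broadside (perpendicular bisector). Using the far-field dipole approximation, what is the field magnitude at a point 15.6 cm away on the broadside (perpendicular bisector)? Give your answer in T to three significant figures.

B ≈ 6.74×10⁻⁴ T

Dipole fields scale as 1/r³ in the far field; the geometry is the same at both points.
B₂ = B₁ · (r₁/r₂)³ = 9.29×10⁻⁵ · (30.2/15.6)³.
(r₁/r₂)³ = (1.936)³ = 7.255.
B₂ ≈ 6.740×10⁻⁴ T.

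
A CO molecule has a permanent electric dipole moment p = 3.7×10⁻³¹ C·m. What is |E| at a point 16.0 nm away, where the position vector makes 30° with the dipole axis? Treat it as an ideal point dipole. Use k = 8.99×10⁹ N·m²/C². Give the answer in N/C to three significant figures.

At angle θ the dipole field magnitude is E = (kp/r³)·√(1 + 3cos²θ).
kp/r³ = (8.99×10⁹)(3.70×10⁻³¹) / (1.60×10⁻⁸)³ = 812.1 N/C.
√(1 + 3cos²30°) = √(1 + 3·0.7500) = √3.2500 ≈ 1.8028.
E ≈ 812.1 × 1.803 = 1464 N/C.

E ≈ 1460 N/C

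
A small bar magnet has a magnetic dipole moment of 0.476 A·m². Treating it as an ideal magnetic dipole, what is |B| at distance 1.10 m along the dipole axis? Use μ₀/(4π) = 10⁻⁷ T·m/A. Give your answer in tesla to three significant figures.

On axis B = (μ₀/4π)·2m/r³.
B = 2·(10⁻⁷)·(0.476) / (1.10)³ = 7.153×10⁻⁸ T.

B ≈ 7.15×10⁻⁸ T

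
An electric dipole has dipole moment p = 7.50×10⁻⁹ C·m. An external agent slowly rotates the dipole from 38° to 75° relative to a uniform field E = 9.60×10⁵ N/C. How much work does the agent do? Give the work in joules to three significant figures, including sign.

W_ext = ΔU = U(θ₂) − U(θ₁) = −pE cosθ₂ − (−pE cosθ₁) = pE(cosθ₁ − cosθ₂).
W = (7.50×10⁻⁹)(9.60×10⁵)·(cos38° − cos75°) = (0.007200)·(+0.5292) = 0.003810 J.

W ≈ 0.00381 J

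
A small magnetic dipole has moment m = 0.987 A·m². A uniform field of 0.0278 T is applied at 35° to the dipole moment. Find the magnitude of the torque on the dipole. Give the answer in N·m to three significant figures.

τ ≈ 0.0157 N·m

Torque on a magnetic dipole: τ = mB sinθ.
τ = (0.987)(0.0278)·sin35° = 0.01574 N·m.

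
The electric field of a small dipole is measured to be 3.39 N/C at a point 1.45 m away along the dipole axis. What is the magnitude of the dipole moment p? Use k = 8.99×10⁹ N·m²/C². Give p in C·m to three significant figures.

On axis E = 2kp/r³, so p = Er³/(2k).
p = (3.39)·(1.45)³ / (2·8.99×10⁹) = 5.748×10⁻¹⁰ C·m.

p ≈ 5.75×10⁻¹⁰ C·m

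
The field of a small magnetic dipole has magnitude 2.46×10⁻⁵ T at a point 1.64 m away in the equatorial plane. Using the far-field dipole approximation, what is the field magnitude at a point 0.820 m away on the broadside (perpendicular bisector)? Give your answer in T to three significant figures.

Dipole fields scale as 1/r³ in the far field; the geometry is the same at both points.
B₂ = B₁ · (r₁/r₂)³ = 2.46×10⁻⁵ · (1.64/0.820)³.
(r₁/r₂)³ = (2)³ = 8.
B₂ ≈ 1.968×10⁻⁴ T.

B ≈ 1.97×10⁻⁴ T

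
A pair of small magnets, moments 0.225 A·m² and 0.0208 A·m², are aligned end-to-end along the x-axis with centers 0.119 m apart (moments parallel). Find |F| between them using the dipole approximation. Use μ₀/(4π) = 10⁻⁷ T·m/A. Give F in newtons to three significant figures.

F ≈ 1.40×10⁻⁵ N

On-axis B of dipole 1: B = (μ₀/4π)·2m₁/r³. Force on dipole 2: F = m₂·dB/dr.
dB/dr = −(μ₀/4π)·6m₁/r⁴, so |F| = (μ₀/4π)·6m₁m₂/r⁴.
F = 6(10⁻⁷)(0.225)(0.0208)/(0.119)⁴ = 1.400×10⁻⁵ N.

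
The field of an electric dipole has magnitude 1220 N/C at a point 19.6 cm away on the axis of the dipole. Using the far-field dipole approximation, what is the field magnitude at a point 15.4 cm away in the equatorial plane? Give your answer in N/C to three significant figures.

E ≈ 1260 N/C

Dipole fields scale as 1/r³ in the far field.
The axial field is twice the equatorial field at the same r, so the geometry factor is 1/2.
E₂ = E₁ · (1/2) · (r₁/r₂)³ = 1220 · 0.5 · (19.6/15.4)³.
(r₁/r₂)³ = (1.273)³ = 2.062.
E₂ ≈ 1258 N/C.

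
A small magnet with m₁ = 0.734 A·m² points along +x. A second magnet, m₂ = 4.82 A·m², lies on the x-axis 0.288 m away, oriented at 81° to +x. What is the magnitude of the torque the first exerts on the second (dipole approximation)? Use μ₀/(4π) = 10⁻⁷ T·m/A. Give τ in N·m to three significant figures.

τ ≈ 2.93×10⁻⁵ N·m

Dipole B is on the axis of dipole A, so B₁ there is axial: B₁ = (μ₀/4π)·2m₁/r³ along +x.
B₁ = 2(10⁻⁷)(0.734)/(0.288)³ = 6.145×10⁻⁶ T.
τ = m₂ B₁ sinθ.
τ = (4.82)(6.145×10⁻⁶)·sin81° = 2.926×10⁻⁵ N·m.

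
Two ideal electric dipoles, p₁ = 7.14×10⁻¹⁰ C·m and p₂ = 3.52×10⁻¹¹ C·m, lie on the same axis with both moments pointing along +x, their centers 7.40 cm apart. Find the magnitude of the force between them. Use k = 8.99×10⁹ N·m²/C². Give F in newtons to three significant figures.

F ≈ 4.52×10⁻⁵ N

On-axis field of dipole 1 at distance r: E = 2kp₁/r³. Force on dipole 2 is F = p₂·dE/dr (gradient along axis).
dE/dr = −6kp₁/r⁴, so |F| = 6kp₁p₂/r⁴ (attractive for aligned moments).
F = 6(8.99×10⁹)(7.14×10⁻¹⁰)(3.52×10⁻¹¹)/(0.0740)⁴ = 4.521×10⁻⁵ N.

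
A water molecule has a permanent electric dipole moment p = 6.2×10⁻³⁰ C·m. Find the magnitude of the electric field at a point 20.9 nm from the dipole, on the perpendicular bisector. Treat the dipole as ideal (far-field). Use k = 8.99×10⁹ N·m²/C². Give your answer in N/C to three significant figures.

In the equatorial plane E = kp/r³.
E = (8.99×10⁹)(6.20×10⁻³⁰) / (2.09×10⁻⁸)³ = 6105 N/C.

E ≈ 6110 N/C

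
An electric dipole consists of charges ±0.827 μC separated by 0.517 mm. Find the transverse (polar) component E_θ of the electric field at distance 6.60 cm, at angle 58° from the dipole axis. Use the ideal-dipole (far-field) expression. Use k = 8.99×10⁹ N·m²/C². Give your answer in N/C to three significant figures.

Dipole moment p = qd = (8.27×10⁻⁷ C)(5.17×10⁻⁴ m) = 4.276×10⁻¹⁰ C·m.
For a dipole, E_θ = (kp sinθ)/r³.
kp/r³ = (8.99×10⁹)(4.276×10⁻¹⁰)/(0.0660)³ = 1.337×10⁴ N/C.
E_θ = 1.337×10⁴·sin58° = 1.134×10⁴ N/C.

E_θ ≈ 1.13×10⁴ N/C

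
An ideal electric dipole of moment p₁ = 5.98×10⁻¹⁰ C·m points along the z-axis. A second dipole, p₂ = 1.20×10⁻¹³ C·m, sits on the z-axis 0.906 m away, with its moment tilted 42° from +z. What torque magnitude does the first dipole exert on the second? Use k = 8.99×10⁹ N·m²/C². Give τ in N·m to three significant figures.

τ ≈ 1.16×10⁻¹² N·m

The second dipole sits on the axis of the first, so the field there is axial: E₁ = 2kp₁/r³ along +z.
E₁ = 2(8.99×10⁹)(5.98×10⁻¹⁰)/(0.906)³ = 14.46 N/C.
Torque on the second dipole: τ = p₂ E₁ sinθ.
τ = (1.20×10⁻¹³)(14.46)·sin42° = 1.161×10⁻¹² N·m.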